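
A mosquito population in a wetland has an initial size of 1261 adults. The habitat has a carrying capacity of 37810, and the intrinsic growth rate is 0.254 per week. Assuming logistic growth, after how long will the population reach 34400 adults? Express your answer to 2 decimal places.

A = (K − N₀)/N₀ = (37810 − 1261)/1261 = 28.984.
Solve 37810/(1 + 28.984·e^(−0.254t)) = 34400: 1 + 28.984·e^(−0.254t) = 1.0991, so e^(−0.254t) = 0.00342007.
−0.254·t = ln(0.00342007) = -5.6781, so t = 5.6781/0.254 = 22.355.

22.35 weeks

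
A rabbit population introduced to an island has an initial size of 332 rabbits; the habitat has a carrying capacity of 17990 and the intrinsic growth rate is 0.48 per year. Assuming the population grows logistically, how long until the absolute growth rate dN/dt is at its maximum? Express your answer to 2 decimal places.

8.28 years

Logistic growth is fastest at N = K/2 = 8995.
A = (K − N₀)/N₀ = 53.187. Set K/(1 + A·e^(−rt)) = K/2 → A·e^(−rt) = 1.
e^(−0.48t) = 1/53.187 = 0.0188017, so t = ln(53.187)/0.48 = 3.9738/0.48 = 8.2788.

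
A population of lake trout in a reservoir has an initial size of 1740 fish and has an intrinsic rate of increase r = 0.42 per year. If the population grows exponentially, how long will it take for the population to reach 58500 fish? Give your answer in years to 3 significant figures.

8.37 years

Set N₀·e^(rt) = 58500: e^(0.42·t) = 58500/1740 = 33.621.
0.42·t = ln(33.621) = 3.5151, so t = 3.5151/0.42 = 8.3694.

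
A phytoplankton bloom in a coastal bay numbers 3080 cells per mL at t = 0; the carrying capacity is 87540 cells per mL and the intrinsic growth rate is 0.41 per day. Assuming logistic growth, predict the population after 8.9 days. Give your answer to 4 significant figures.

A = (K − N₀)/N₀ = (87540 − 3080)/3080 = 27.422.
N(t) = K/(1 + A·e^(−rt)) = 87540/(1 + 27.422×e^(−0.41×8.9)).
e^(−3.649) = 0.026017; denominator = 1 + 27.422×0.026017 = 1.7134.
N = 87540/1.7134 = 51090.1.

51090 cells per mL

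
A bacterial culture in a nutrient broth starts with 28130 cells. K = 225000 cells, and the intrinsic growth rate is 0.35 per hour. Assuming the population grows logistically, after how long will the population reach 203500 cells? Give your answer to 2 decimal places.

A = (K − N₀)/N₀ = (225000 − 28130)/28130 = 6.9986.
Solve 225000/(1 + 6.9986·e^(−0.35t)) = 203500: 1 + 6.9986·e^(−0.35t) = 1.1057, so e^(−0.35t) = 0.0150961.
−0.35·t = ln(0.0150961) = -4.1933, so t = 4.1933/0.35 = 11.981.

11.98 hours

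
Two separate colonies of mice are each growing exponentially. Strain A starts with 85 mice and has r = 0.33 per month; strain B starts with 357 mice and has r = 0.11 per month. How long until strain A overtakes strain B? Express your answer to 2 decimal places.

6.52 months

Set 85·e^(0.33t) = 357·e^(0.11t).
e^((0.33 − 0.11)t) = 357/85 → e^(0.22·t) = 4.2.
0.22·t = ln(4.2) = 1.4351, so t = 1.4351/0.22 = 6.5231.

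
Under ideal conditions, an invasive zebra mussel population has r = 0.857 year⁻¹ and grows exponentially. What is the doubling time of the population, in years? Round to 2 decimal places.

Doubling time t_d = ln(2)/r = 0.6931/0.857 = 0.80881.

0.81 years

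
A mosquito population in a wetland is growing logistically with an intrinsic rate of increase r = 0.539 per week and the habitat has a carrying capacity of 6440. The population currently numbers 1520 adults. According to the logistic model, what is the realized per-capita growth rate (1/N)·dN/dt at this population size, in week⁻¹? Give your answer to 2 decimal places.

(1/N)·dN/dt = r(1 − N/K) = 0.539 × (1 − 1520/6440).
= 0.539 × 0.76398 = 0.41178.

0.41 per week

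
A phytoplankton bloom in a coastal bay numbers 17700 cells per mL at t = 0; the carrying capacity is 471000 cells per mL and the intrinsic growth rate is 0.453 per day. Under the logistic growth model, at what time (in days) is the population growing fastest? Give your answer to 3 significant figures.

7.16 days

Logistic growth is fastest at N = K/2 = 235500.
A = (K − N₀)/N₀ = 25.61. Set K/(1 + A·e^(−rt)) = K/2 → A·e^(−rt) = 1.
e^(−0.453t) = 1/25.61 = 0.039047, so t = ln(25.61)/0.453 = 3.243/0.453 = 7.1589.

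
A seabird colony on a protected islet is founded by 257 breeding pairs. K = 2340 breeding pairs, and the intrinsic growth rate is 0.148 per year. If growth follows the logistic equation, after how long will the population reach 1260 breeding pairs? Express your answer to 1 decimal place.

15.2 years

A = (K − N₀)/N₀ = (2340 − 257)/257 = 8.1051.
Solve 2340/(1 + 8.1051·e^(−0.148t)) = 1260: 1 + 8.1051·e^(−0.148t) = 1.8571, so e^(−0.148t) = 0.105754.
−0.148·t = ln(0.105754) = -2.2466, so t = 2.2466/0.148 = 15.18.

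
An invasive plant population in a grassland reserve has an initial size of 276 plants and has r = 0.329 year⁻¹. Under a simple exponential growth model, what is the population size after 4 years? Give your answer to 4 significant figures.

N(t) = N₀·e^(rt) = 276 × e^(0.329×4) = 276 × e^1.316.
e^1.316 ≈ 3.7285, so N ≈ 276 × 3.7285 = 1029.06.

1029 plants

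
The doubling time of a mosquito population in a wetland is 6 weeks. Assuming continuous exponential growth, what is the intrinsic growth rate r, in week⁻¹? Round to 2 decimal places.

0.12 per week

r = ln(2)/t_d = 0.6931/6 = 0.11552.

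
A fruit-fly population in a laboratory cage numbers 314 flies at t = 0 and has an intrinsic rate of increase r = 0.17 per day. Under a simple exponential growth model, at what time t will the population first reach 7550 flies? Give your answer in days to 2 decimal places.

Set N₀·e^(rt) = 7550: e^(0.17·t) = 7550/314 = 24.045.
0.17·t = ln(24.045) = 3.1799, so t = 3.1799/0.17 = 18.705.

18.71 days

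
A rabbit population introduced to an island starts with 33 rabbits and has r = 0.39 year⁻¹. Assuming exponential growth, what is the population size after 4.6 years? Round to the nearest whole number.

198 rabbits

N(t) = N₀·e^(rt) = 33 × e^(0.39×4.6) = 33 × e^1.794.
e^1.794 ≈ 6.0135, so N ≈ 33 × 6.0135 = 198.444.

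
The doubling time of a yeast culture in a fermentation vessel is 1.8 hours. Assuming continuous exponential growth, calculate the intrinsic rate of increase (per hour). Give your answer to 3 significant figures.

r = ln(2)/t_d = 0.6931/1.8 = 0.38508.

0.385 per hour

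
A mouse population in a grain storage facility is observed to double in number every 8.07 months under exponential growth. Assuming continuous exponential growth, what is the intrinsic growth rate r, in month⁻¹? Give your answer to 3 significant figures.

r = ln(2)/t_d = 0.6931/8.07 = 0.085892.

0.0859 per month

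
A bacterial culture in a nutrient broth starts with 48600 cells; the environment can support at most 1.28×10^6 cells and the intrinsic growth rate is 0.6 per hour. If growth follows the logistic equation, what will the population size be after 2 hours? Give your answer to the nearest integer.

A = (K − N₀)/N₀ = (1.28×10^6 − 48600)/48600 = 25.337.
N(t) = K/(1 + A·e^(−rt)) = 1.28×10^6/(1 + 25.337×e^(−0.6×2)).
e^(−1.2) = 0.30119; denominator = 1 + 25.337×0.30119 = 8.6315.
N = 1.28×10^6/8.6315 = 148294.

148294 cells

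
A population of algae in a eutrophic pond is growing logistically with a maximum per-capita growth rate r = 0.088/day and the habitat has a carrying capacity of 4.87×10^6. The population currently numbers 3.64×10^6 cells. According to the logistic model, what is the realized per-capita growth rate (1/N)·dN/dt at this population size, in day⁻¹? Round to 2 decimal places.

(1/N)·dN/dt = r(1 − N/K) = 0.088 × (1 − 3.64×10^6/4.87×10^6).
= 0.088 × 0.25257 = 0.022226.

0.02 per day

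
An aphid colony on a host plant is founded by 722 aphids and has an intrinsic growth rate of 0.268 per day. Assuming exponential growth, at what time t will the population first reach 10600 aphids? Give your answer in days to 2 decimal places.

10.02 days

Set N₀·e^(rt) = 10600: e^(0.268·t) = 10600/722 = 14.681.
0.268·t = ln(14.681) = 2.6866, so t = 2.6866/0.268 = 10.025.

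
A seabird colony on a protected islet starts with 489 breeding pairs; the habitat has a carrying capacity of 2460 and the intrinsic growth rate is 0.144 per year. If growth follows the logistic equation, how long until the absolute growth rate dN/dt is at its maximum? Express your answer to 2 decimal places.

9.68 years

Logistic growth is fastest at N = K/2 = 1230.
A = (K − N₀)/N₀ = 4.0307. Set K/(1 + A·e^(−rt)) = K/2 → A·e^(−rt) = 1.
e^(−0.144t) = 1/4.0307 = 0.248097, so t = ln(4.0307)/0.144 = 1.3939/0.144 = 9.6801.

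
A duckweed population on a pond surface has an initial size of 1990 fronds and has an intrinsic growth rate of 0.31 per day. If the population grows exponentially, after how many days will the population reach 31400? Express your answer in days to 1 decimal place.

8.9 days

Set N₀·e^(rt) = 31400: e^(0.31·t) = 31400/1990 = 15.779.
0.31·t = ln(15.779) = 2.7587, so t = 2.7587/0.31 = 8.8989.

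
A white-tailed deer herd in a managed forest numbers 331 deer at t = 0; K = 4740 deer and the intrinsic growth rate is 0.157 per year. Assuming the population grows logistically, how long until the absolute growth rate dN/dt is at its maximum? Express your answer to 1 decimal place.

Logistic growth is fastest at N = K/2 = 2370.
A = (K − N₀)/N₀ = 13.32. Set K/(1 + A·e^(−rt)) = K/2 → A·e^(−rt) = 1.
e^(−0.157t) = 1/13.32 = 0.0750737, so t = ln(13.32)/0.157 = 2.5893/0.157 = 16.492.

16.5 years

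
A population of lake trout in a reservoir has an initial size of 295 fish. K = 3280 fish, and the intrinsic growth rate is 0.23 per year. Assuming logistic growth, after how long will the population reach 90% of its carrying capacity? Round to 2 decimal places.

19.62 years

A = (K − N₀)/N₀ = (3280 − 295)/295 = 10.119.
Solve 3280/(1 + 10.119·e^(−0.23t)) = 2952: 1 + 10.119·e^(−0.23t) = 1.1111, so e^(−0.23t) = 0.0109808.
−0.23·t = ln(0.0109808) = -4.5116, so t = 4.5116/0.23 = 19.616.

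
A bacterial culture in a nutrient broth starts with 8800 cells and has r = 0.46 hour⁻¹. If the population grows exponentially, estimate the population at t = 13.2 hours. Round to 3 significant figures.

N(t) = N₀·e^(rt) = 8800 × e^(0.46×13.2) = 8800 × e^6.072.
e^6.072 ≈ 433.55, so N ≈ 8800 × 433.55 = 3.815213×10^6.

3820000 cells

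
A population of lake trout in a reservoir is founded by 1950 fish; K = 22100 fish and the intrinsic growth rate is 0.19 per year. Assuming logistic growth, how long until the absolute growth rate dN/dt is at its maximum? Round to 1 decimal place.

12.3 years

Logistic growth is fastest at N = K/2 = 11050.
A = (K − N₀)/N₀ = 10.333. Set K/(1 + A·e^(−rt)) = K/2 → A·e^(−rt) = 1.
e^(−0.19t) = 1/10.333 = 0.0967742, so t = ln(10.333)/0.19 = 2.3354/0.19 = 12.291.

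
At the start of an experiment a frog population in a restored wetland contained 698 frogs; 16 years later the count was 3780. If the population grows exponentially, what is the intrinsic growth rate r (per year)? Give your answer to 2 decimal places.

0.11 per year

From N(t) = N₀·e^(rt): e^(r·16) = 3780/698 = 5.4155.
r·16 = ln(5.4155) = 1.6893, so r = 1.6893/16 = 0.10558.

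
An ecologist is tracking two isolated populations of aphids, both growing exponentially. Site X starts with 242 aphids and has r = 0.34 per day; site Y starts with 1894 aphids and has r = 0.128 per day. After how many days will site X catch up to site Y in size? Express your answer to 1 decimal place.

9.7 days

Set 242·e^(0.34t) = 1894·e^(0.128t).
e^((0.34 − 0.128)t) = 1894/242 → e^(0.212·t) = 7.8264.
0.212·t = ln(7.8264) = 2.0575, so t = 2.0575/0.212 = 9.7052.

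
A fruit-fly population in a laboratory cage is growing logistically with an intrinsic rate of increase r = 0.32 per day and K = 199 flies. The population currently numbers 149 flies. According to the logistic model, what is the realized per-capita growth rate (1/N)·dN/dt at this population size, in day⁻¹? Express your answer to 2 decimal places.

0.08 per day

(1/N)·dN/dt = r(1 − N/K) = 0.32 × (1 − 149/199).
= 0.32 × 0.25126 = 0.080402.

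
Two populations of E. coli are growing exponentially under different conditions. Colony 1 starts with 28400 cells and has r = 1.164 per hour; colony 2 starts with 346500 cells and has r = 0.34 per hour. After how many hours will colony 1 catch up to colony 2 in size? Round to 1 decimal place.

Set 28400·e^(1.164t) = 346500·e^(0.34t).
e^((1.164 − 0.34)t) = 346500/28400 → e^(0.824·t) = 12.201.
0.824·t = ln(12.201) = 2.5015, so t = 2.5015/0.824 = 3.0358.

3.0 hours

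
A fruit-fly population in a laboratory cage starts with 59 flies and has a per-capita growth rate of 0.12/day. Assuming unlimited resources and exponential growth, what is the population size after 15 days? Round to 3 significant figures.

357 flies

N(t) = N₀·e^(rt) = 59 × e^(0.12×15) = 59 × e^1.8.
e^1.8 ≈ 6.0496, so N ≈ 59 × 6.0496 = 356.929.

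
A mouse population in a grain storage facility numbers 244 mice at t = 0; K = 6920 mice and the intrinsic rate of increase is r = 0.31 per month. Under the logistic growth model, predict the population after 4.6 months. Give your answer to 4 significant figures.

913.7 mice

A = (K − N₀)/N₀ = (6920 − 244)/244 = 27.361.
N(t) = K/(1 + A·e^(−rt)) = 6920/(1 + 27.361×e^(−0.31×4.6)).
e^(−1.426) = 0.24027; denominator = 1 + 27.361×0.24027 = 7.5739.
N = 6920/7.5739 = 913.665.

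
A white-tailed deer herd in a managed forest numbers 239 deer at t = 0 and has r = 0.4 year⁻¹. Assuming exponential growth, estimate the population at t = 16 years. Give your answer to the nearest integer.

N(t) = N₀·e^(rt) = 239 × e^(0.4×16) = 239 × e^6.4.
e^6.4 ≈ 601.85, so N ≈ 239 × 601.85 = 143841.

143841 deer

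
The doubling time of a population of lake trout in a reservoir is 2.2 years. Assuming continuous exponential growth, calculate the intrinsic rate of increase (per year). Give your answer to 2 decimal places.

0.32 per year

r = ln(2)/t_d = 0.6931/2.2 = 0.31507.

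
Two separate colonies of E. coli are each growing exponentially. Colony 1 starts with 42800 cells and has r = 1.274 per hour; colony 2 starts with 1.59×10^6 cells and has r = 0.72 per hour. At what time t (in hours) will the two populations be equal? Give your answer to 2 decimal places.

6.53 hours

Set 42800·e^(1.274t) = 1.59×10^6·e^(0.72t).
e^((1.274 − 0.72)t) = 1.59×10^6/42800 → e^(0.554·t) = 37.15.
0.554·t = ln(37.15) = 3.615, so t = 3.615/0.554 = 6.5252.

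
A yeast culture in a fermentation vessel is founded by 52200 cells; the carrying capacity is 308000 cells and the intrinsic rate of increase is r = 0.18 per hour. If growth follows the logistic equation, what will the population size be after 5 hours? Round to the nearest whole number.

A = (K − N₀)/N₀ = (308000 − 52200)/52200 = 4.9004.
N(t) = K/(1 + A·e^(−rt)) = 308000/(1 + 4.9004×e^(−0.18×5)).
e^(−0.9) = 0.40657; denominator = 1 + 4.9004×0.40657 = 2.9923.
N = 308000/2.9923 = 102929.

102929 cells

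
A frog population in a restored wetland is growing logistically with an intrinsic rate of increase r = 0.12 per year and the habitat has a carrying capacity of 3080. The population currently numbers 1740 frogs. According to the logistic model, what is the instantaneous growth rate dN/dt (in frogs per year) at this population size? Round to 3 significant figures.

dN/dt = rN(1 − N/K) = 0.12 × 1740 × (1 − 1740/3080).
1 − 1740/3080 = 0.43506; dN/dt = 0.12 × 1740 × 0.43506 = 90.842.

90.8 frogs per year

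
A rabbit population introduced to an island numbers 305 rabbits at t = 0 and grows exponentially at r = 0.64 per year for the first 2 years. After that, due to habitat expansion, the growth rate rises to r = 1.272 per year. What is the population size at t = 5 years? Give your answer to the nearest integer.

49827 rabbits

Phase 1: N(2) = 305·e^(0.64×2) = 305·e^1.28 = 1096.98.
Phase 2 runs for 5 − 2 = 3 years at r = 1.272.
N(5) = 1096.98·e^(1.272×3) = 1096.98·e^3.816 = 49827.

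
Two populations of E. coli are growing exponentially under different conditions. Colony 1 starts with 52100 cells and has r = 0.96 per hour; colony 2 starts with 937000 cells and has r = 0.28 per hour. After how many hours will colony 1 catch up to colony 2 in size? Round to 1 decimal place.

Set 52100·e^(0.96t) = 937000·e^(0.28t).
e^((0.96 − 0.28)t) = 937000/52100 → e^(0.68·t) = 17.985.
0.68·t = ln(17.985) = 2.8895, so t = 2.8895/0.68 = 4.2493.

4.2 hours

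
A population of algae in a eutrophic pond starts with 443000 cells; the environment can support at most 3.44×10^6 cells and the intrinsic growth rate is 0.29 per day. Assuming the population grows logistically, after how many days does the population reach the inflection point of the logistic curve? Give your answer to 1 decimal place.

Logistic growth is fastest at N = K/2 = 1.72×10^6.
A = (K − N₀)/N₀ = 6.7652. Set K/(1 + A·e^(−rt)) = K/2 → A·e^(−rt) = 1.
e^(−0.29t) = 1/6.7652 = 0.147814, so t = ln(6.7652)/0.29 = 1.9118/0.29 = 6.5924.

6.6 days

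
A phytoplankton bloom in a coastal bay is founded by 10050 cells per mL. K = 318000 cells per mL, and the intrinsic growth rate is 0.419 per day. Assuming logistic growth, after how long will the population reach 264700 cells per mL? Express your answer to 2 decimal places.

11.99 days

A = (K − N₀)/N₀ = (318000 − 10050)/10050 = 30.642.
Solve 318000/(1 + 30.642·e^(−0.419t)) = 264700: 1 + 30.642·e^(−0.419t) = 1.2014, so e^(−0.419t) = 0.00657142.
−0.419·t = ln(0.00657142) = -5.025, so t = 5.025/0.419 = 11.993.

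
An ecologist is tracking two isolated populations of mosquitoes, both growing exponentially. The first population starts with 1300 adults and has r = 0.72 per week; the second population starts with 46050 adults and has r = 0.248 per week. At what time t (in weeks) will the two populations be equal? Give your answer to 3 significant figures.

7.56 weeks

Set 1300·e^(0.72t) = 46050·e^(0.248t).
e^((0.72 − 0.248)t) = 46050/1300 → e^(0.472·t) = 35.423.
0.472·t = ln(35.423) = 3.5674, so t = 3.5674/0.472 = 7.558.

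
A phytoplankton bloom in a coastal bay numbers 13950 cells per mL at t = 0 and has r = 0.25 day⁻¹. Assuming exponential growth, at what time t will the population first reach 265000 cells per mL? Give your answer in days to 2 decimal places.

11.78 days

Set N₀·e^(rt) = 265000: e^(0.25·t) = 265000/13950 = 18.996.
0.25·t = ln(18.996) = 2.9443, so t = 2.9443/0.25 = 11.777.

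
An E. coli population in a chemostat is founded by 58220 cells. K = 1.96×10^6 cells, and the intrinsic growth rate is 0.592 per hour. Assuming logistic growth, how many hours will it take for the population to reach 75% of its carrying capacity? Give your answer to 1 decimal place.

7.7 hours

A = (K − N₀)/N₀ = (1.96×10^6 − 58220)/58220 = 32.665.
Solve 1.96×10^6/(1 + 32.665·e^(−0.592t)) = 1.47×10^6: 1 + 32.665·e^(−0.592t) = 1.3333, so e^(−0.592t) = 0.0102045.
−0.592·t = ln(0.0102045) = -4.5849, so t = 4.5849/0.592 = 7.7448.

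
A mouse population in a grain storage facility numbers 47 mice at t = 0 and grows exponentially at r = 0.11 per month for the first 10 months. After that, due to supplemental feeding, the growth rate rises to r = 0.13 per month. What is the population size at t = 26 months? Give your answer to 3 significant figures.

Phase 1: N(10) = 47·e^(0.11×10) = 47·e^1.1 = 141.196.
Phase 2 runs for 26 − 10 = 16 months at r = 0.13.
N(26) = 141.196·e^(0.13×16) = 141.196·e^2.08 = 1130.2.

1130 mice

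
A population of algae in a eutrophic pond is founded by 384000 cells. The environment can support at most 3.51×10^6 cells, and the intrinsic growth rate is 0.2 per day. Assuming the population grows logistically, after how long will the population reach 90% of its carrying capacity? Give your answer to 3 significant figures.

A = (K − N₀)/N₀ = (3.51×10^6 − 384000)/384000 = 8.1406.
Solve 3.51×10^6/(1 + 8.1406·e^(−0.2t)) = 3.159×10^6: 1 + 8.1406·e^(−0.2t) = 1.1111, so e^(−0.2t) = 0.013649.
−0.2·t = ln(0.013649) = -4.2941, so t = 4.2941/0.2 = 21.47.

21.5 days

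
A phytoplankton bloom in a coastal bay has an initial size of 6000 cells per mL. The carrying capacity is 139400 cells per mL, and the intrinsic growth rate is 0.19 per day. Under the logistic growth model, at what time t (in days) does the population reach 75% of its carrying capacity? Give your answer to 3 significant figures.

22.1 days

A = (K − N₀)/N₀ = (139400 − 6000)/6000 = 22.233.
Solve 139400/(1 + 22.233·e^(−0.19t)) = 104550: 1 + 22.233·e^(−0.19t) = 1.3333, so e^(−0.19t) = 0.0149925.
−0.19·t = ln(0.0149925) = -4.2002, so t = 4.2002/0.19 = 22.106.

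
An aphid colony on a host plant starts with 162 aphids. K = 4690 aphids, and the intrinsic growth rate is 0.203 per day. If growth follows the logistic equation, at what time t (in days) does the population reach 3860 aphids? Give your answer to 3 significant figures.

24.0 days

A = (K − N₀)/N₀ = (4690 − 162)/162 = 27.951.
Solve 4690/(1 + 27.951·e^(−0.203t)) = 3860: 1 + 27.951·e^(−0.203t) = 1.215, so e^(−0.203t) = 0.00769306.
−0.203·t = ln(0.00769306) = -4.8674, so t = 4.8674/0.203 = 23.978.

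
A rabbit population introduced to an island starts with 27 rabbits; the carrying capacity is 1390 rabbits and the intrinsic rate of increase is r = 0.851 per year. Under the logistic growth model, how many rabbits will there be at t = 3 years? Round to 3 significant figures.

282 rabbits

A = (K − N₀)/N₀ = (1390 − 27)/27 = 50.481.
N(t) = K/(1 + A·e^(−rt)) = 1390/(1 + 50.481×e^(−0.851×3)).
e^(−2.553) = 0.077848; denominator = 1 + 50.481×0.077848 = 4.9299.
N = 1390/4.9299 = 281.955.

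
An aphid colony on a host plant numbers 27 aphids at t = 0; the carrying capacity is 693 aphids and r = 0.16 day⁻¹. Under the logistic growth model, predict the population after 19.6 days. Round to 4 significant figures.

334.5 aphids

A = (K − N₀)/N₀ = (693 − 27)/27 = 24.667.
N(t) = K/(1 + A·e^(−rt)) = 693/(1 + 24.667×e^(−0.16×19.6)).
e^(−3.136) = 0.043456; denominator = 1 + 24.667×0.043456 = 2.0719.
N = 693/2.0719 = 334.472.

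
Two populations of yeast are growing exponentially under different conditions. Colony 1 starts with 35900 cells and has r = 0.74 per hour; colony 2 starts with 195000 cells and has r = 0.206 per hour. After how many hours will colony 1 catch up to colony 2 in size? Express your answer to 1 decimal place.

3.2 hours

Set 35900·e^(0.74t) = 195000·e^(0.206t).
e^((0.74 − 0.206)t) = 195000/35900 → e^(0.534·t) = 5.4318.
0.534·t = ln(5.4318) = 1.6923, so t = 1.6923/0.534 = 3.169.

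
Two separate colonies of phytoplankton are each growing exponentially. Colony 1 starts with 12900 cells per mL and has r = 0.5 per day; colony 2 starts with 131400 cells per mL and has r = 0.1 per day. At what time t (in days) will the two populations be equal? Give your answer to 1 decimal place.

5.8 days

Set 12900·e^(0.5t) = 131400·e^(0.1t).
e^((0.5 − 0.1)t) = 131400/12900 → e^(0.4·t) = 10.186.
0.4·t = ln(10.186) = 2.321, so t = 2.321/0.4 = 5.8025.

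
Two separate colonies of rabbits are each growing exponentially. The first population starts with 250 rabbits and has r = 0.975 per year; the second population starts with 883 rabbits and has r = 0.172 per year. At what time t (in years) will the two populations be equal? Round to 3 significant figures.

1.57 years

Set 250·e^(0.975t) = 883·e^(0.172t).
e^((0.975 − 0.172)t) = 883/250 → e^(0.803·t) = 3.532.
0.803·t = ln(3.532) = 1.2619, so t = 1.2619/0.803 = 1.5714.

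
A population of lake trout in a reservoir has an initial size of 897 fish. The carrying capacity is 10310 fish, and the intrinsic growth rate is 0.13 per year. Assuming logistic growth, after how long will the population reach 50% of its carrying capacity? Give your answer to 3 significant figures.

A = (K − N₀)/N₀ = (10310 − 897)/897 = 10.494.
Solve 10310/(1 + 10.494·e^(−0.13t)) = 5155: 1 + 10.494·e^(−0.13t) = 2, so e^(−0.13t) = 0.0952937.
−0.13·t = ln(0.0952937) = -2.3508, so t = 2.3508/0.13 = 18.083.

18.1 years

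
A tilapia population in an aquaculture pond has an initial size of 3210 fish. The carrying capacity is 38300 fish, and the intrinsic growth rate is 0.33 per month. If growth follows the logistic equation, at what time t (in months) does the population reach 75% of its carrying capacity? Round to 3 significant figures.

10.6 months

A = (K − N₀)/N₀ = (38300 − 3210)/3210 = 10.931.
Solve 38300/(1 + 10.931·e^(−0.33t)) = 28725: 1 + 10.931·e^(−0.33t) = 1.3333, so e^(−0.33t) = 0.030493.
−0.33·t = ln(0.030493) = -3.4903, so t = 3.4903/0.33 = 10.577.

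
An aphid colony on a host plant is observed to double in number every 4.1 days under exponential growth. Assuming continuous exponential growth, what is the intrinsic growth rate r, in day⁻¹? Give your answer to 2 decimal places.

0.17 per day

r = ln(2)/t_d = 0.6931/4.1 = 0.16906.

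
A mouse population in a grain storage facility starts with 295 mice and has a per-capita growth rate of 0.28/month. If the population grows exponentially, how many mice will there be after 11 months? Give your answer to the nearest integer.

6419 mice

N(t) = N₀·e^(rt) = 295 × e^(0.28×11) = 295 × e^3.08.
e^3.08 ≈ 21.758, so N ≈ 295 × 21.758 = 6418.73.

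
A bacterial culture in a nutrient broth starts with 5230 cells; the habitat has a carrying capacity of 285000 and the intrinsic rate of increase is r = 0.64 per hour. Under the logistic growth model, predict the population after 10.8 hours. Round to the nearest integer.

A = (K − N₀)/N₀ = (285000 − 5230)/5230 = 53.493.
N(t) = K/(1 + A·e^(−rt)) = 285000/(1 + 53.493×e^(−0.64×10.8)).
e^(−6.912) = 0.00099576; denominator = 1 + 53.493×0.00099576 = 1.0533.
N = 285000/1.0533 = 270587.

270587 cells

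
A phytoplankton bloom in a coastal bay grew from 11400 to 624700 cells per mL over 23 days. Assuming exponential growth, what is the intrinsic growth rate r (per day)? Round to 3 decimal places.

0.174 per day

From N(t) = N₀·e^(rt): e^(r·23) = 624700/11400 = 54.798.
r·23 = ln(54.798) = 4.0037, so r = 4.0037/23 = 0.17407.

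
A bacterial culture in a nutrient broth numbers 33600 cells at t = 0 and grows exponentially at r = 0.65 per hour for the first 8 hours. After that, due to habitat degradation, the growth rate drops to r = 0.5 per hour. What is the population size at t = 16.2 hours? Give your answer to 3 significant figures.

368000000 cells

Phase 1: N(8) = 33600·e^(0.65×8) = 33600·e^5.2 = 6.090747×10^6.
Phase 2 runs for 16.2 − 8 = 8.2 hours at r = 0.5.
N(16.2) = 6.090747×10^6·e^(0.5×8.2) = 6.090747×10^6·e^4.1 = 3.675174×10^8.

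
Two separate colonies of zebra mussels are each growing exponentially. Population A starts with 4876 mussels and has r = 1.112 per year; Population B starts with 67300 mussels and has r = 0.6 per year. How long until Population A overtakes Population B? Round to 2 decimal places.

Set 4876·e^(1.112t) = 67300·e^(0.6t).
e^((1.112 − 0.6)t) = 67300/4876 → e^(0.512·t) = 13.802.
0.512·t = ln(13.802) = 2.6248, so t = 2.6248/0.512 = 5.1266.

5.13 years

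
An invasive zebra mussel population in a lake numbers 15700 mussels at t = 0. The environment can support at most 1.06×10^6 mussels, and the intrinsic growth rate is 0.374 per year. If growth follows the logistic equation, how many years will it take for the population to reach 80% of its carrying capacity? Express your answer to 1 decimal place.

A = (K − N₀)/N₀ = (1.06×10^6 − 15700)/15700 = 66.516.
Solve 1.06×10^6/(1 + 66.516·e^(−0.374t)) = 848000: 1 + 66.516·e^(−0.374t) = 1.25, so e^(−0.374t) = 0.0037585.
−0.374·t = ln(0.0037585) = -5.5837, so t = 5.5837/0.374 = 14.93.

14.9 years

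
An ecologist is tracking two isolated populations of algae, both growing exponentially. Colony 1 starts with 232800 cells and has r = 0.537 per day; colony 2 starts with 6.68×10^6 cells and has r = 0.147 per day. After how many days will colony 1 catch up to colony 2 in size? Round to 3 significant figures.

Set 232800·e^(0.537t) = 6.68×10^6·e^(0.147t).
e^((0.537 − 0.147)t) = 6.68×10^6/232800 → e^(0.39·t) = 28.694.
0.39·t = ln(28.694) = 3.3567, so t = 3.3567/0.39 = 8.6069.

8.61 days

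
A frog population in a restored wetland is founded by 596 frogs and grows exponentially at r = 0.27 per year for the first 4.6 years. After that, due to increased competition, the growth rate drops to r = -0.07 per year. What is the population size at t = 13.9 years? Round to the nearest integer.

Phase 1: N(4.6) = 596·e^(0.27×4.6) = 596·e^1.242 = 2063.67.
Phase 2 runs for 13.9 − 4.6 = 9.3 years at r = -0.07.
N(13.9) = 2063.67·e^(-0.07×9.3) = 2063.67·e^-0.651 = 1076.25.

1076 frogs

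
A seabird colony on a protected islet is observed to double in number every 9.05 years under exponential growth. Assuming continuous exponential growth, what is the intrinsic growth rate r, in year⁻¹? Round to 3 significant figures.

0.0766 per year

r = ln(2)/t_d = 0.6931/9.05 = 0.076591.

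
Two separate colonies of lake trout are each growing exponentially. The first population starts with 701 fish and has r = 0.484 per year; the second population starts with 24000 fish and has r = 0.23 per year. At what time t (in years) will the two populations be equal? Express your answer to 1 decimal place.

13.9 years

Set 701·e^(0.484t) = 24000·e^(0.23t).
e^((0.484 − 0.23)t) = 24000/701 → e^(0.254·t) = 34.237.
0.254·t = ln(34.237) = 3.5333, so t = 3.5333/0.254 = 13.911.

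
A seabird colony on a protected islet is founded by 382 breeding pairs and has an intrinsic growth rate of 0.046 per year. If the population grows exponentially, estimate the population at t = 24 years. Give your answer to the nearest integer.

1152 breeding pairs

N(t) = N₀·e^(rt) = 382 × e^(0.046×24) = 382 × e^1.104.
e^1.104 ≈ 3.0162, so N ≈ 382 × 3.0162 = 1152.19.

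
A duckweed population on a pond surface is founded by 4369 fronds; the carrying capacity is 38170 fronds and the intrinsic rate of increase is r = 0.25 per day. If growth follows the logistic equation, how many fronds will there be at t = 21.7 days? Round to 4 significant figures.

A = (K − N₀)/N₀ = (38170 − 4369)/4369 = 7.7366.
N(t) = K/(1 + A·e^(−rt)) = 38170/(1 + 7.7366×e^(−0.25×21.7)).
e^(−5.425) = 0.0044051; denominator = 1 + 7.7366×0.0044051 = 1.0341.
N = 38170/1.0341 = 36912.

36910 fronds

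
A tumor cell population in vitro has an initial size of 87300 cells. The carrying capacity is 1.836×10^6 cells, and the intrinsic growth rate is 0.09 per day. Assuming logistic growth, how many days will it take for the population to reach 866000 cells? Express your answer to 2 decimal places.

A = (K − N₀)/N₀ = (1.836×10^6 − 87300)/87300 = 20.031.
Solve 1.836×10^6/(1 + 20.031·e^(−0.09t)) = 866000: 1 + 20.031·e^(−0.09t) = 2.1201, so e^(−0.09t) = 0.0559181.
−0.09·t = ln(0.0559181) = -2.8839, so t = 2.8839/0.09 = 32.043.

32.04 days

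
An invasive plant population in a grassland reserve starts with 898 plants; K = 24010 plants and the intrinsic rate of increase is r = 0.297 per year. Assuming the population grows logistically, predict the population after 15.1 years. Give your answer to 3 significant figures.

18600 plants

A = (K − N₀)/N₀ = (24010 − 898)/898 = 25.737.
N(t) = K/(1 + A·e^(−rt)) = 24010/(1 + 25.737×e^(−0.297×15.1)).
e^(−4.485) = 0.01128; denominator = 1 + 25.737×0.01128 = 1.2903.
N = 24010/1.2903 = 18607.8.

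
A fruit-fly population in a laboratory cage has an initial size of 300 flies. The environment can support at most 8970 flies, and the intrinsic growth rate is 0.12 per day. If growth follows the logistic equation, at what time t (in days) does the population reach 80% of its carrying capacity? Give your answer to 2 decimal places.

A = (K − N₀)/N₀ = (8970 − 300)/300 = 28.9.
Solve 8970/(1 + 28.9·e^(−0.12t)) = 7176: 1 + 28.9·e^(−0.12t) = 1.25, so e^(−0.12t) = 0.00865052.
−0.12·t = ln(0.00865052) = -4.7501, so t = 4.7501/0.12 = 39.584.

39.58 days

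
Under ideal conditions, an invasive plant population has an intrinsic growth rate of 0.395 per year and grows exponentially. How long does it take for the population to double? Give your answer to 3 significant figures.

1.75 years

Doubling time t_d = ln(2)/r = 0.6931/0.395 = 1.7548.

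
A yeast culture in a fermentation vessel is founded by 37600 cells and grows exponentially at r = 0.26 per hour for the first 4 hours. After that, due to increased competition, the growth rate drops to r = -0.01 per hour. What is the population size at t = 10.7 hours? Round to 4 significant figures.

Phase 1: N(4) = 37600·e^(0.26×4) = 37600·e^1.04 = 106379.
Phase 2 runs for 10.7 − 4 = 6.7 hours at r = -0.01.
N(10.7) = 106379·e^(-0.01×6.7) = 106379·e^-0.067 = 99484.7.

99480 cells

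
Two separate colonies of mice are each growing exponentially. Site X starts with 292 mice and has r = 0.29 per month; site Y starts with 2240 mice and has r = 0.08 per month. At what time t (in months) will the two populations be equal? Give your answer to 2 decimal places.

Set 292·e^(0.29t) = 2240·e^(0.08t).
e^((0.29 − 0.08)t) = 2240/292 → e^(0.21·t) = 7.6712.
0.21·t = ln(7.6712) = 2.0375, so t = 2.0375/0.21 = 9.7023.

9.70 months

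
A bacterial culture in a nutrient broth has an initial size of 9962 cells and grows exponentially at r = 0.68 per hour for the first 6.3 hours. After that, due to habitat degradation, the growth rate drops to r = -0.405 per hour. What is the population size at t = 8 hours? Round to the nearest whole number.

Phase 1: N(6.3) = 9962·e^(0.68×6.3) = 9962·e^4.284 = 722544.
Phase 2 runs for 8 − 6.3 = 1.7 hours at r = -0.405.
N(8) = 722544·e^(-0.405×1.7) = 722544·e^-0.6885 = 362955.

362955 cells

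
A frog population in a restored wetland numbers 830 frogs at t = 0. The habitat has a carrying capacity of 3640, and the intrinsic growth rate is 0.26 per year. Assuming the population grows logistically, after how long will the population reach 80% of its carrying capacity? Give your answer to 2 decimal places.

A = (K − N₀)/N₀ = (3640 − 830)/830 = 3.3855.
Solve 3640/(1 + 3.3855·e^(−0.26t)) = 2912: 1 + 3.3855·e^(−0.26t) = 1.25, so e^(−0.26t) = 0.0738434.
−0.26·t = ln(0.0738434) = -2.6058, so t = 2.6058/0.26 = 10.022.

10.02 years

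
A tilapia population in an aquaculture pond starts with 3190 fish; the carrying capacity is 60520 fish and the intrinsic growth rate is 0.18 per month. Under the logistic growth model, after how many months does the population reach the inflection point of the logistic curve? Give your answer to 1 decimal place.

16.0 months

Logistic growth is fastest at N = K/2 = 30260.
A = (K − N₀)/N₀ = 17.972. Set K/(1 + A·e^(−rt)) = K/2 → A·e^(−rt) = 1.
e^(−0.18t) = 1/17.972 = 0.0556428, so t = ln(17.972)/0.18 = 2.8888/0.18 = 16.049.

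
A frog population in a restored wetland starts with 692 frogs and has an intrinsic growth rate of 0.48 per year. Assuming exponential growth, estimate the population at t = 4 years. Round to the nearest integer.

4720 frogs

N(t) = N₀·e^(rt) = 692 × e^(0.48×4) = 692 × e^1.92.
e^1.92 ≈ 6.821, so N ≈ 692 × 6.821 = 4720.1.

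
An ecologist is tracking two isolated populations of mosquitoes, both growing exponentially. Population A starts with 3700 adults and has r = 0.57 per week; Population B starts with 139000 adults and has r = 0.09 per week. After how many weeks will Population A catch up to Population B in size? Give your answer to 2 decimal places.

Set 3700·e^(0.57t) = 139000·e^(0.09t).
e^((0.57 − 0.09)t) = 139000/3700 → e^(0.48·t) = 37.568.
0.48·t = ln(37.568) = 3.6261, so t = 3.6261/0.48 = 7.5545.

7.55 weeks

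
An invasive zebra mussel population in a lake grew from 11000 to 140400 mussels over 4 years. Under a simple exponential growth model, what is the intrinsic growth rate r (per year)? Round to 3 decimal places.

From N(t) = N₀·e^(rt): e^(r·4) = 140400/11000 = 12.764.
r·4 = ln(12.764) = 2.5466, so r = 2.5466/4 = 0.63665.

0.637 per year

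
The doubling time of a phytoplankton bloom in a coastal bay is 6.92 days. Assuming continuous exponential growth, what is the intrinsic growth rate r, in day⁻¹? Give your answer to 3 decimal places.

0.100 per day

r = ln(2)/t_d = 0.6931/6.92 = 0.10017.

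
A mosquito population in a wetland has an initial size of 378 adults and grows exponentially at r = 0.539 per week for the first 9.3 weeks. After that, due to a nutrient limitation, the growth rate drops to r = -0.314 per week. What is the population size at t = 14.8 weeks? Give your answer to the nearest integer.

Phase 1: N(9.3) = 378·e^(0.539×9.3) = 378·e^5.013 = 56817.2.
Phase 2 runs for 14.8 − 9.3 = 5.5 weeks at r = -0.314.
N(14.8) = 56817.2·e^(-0.314×5.5) = 56817.2·e^-1.727 = 10103.1.

10103 adults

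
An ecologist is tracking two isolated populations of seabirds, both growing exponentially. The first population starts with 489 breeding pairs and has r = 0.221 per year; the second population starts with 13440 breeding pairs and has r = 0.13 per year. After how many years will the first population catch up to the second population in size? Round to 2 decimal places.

Set 489·e^(0.221t) = 13440·e^(0.13t).
e^((0.221 − 0.13)t) = 13440/489 → e^(0.091·t) = 27.485.
0.091·t = ln(27.485) = 3.3136, so t = 3.3136/0.091 = 36.413.

36.41 years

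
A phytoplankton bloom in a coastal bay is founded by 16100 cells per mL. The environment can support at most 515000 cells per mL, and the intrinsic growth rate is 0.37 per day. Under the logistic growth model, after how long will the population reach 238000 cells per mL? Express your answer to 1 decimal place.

8.9 days

A = (K − N₀)/N₀ = (515000 − 16100)/16100 = 30.988.
Solve 515000/(1 + 30.988·e^(−0.37t)) = 238000: 1 + 30.988·e^(−0.37t) = 2.1639, so e^(−0.37t) = 0.0375591.
−0.37·t = ln(0.0375591) = -3.2818, so t = 3.2818/0.37 = 8.8698.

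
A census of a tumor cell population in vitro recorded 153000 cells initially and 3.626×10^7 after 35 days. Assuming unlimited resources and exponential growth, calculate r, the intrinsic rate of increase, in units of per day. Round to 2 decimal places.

0.16 per day

From N(t) = N₀·e^(rt): e^(r·35) = 3.626×10^7/153000 = 236.99.
r·35 = ln(236.99) = 5.468, so r = 5.468/35 = 0.15623.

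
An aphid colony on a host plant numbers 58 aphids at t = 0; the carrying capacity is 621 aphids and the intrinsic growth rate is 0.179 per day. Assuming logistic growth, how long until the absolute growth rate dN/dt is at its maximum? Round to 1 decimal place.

Logistic growth is fastest at N = K/2 = 310.5.
A = (K − N₀)/N₀ = 9.7069. Set K/(1 + A·e^(−rt)) = K/2 → A·e^(−rt) = 1.
e^(−0.179t) = 1/9.7069 = 0.10302, so t = ln(9.7069)/0.179 = 2.2728/0.179 = 12.697.

12.7 days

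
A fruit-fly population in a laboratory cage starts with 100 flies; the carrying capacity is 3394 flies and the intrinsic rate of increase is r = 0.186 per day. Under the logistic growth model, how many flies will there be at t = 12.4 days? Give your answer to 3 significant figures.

793 flies

A = (K − N₀)/N₀ = (3394 − 100)/100 = 32.94.
N(t) = K/(1 + A·e^(−rt)) = 3394/(1 + 32.94×e^(−0.186×12.4)).
e^(−2.306) = 0.099619; denominator = 1 + 32.94×0.099619 = 4.2815.
N = 3394/4.2815 = 792.721.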